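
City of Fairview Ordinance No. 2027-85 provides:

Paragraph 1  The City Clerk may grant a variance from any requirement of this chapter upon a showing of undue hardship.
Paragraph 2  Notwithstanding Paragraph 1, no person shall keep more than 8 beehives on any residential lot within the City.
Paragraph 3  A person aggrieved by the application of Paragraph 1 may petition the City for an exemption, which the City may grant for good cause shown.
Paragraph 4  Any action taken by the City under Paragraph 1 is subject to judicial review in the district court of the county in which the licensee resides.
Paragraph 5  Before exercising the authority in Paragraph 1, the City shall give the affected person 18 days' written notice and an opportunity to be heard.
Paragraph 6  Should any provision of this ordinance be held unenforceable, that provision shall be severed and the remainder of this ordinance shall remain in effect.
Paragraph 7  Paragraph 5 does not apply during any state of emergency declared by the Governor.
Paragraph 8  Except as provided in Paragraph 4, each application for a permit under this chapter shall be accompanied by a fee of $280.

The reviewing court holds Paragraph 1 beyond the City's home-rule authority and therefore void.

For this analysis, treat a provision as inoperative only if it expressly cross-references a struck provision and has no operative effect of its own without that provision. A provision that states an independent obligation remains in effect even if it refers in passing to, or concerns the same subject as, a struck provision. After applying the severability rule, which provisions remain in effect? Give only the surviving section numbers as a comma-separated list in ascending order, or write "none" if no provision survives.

2, 6, 8

Paragraph 1 is struck. Paragraph 3 has no operative effect of its own apart from Paragraph 1 and is therefore inoperative. Paragraph 4 has no operative effect of its own apart from Paragraph 1 and is therefore inoperative. Paragraph 5 has no operative effect of its own apart from Paragraph 1 and is therefore inoperative. The only function of Paragraph 7 is the emergency suspension of Paragraph 5, so it cannot stand once Paragraph 5 is removed. Paragraph 8 mentions Paragraph 4 but its own obligation stands independently of Paragraph 4, so Paragraph 8 is not affected. Paragraph 2 mentions Paragraph 1 but its own obligation stands independently of Paragraph 1, so Paragraph 2 is not affected. Under the severability clause in Paragraph 6, the remaining provisions continue in force. Paragraph 2, Paragraph 6, and Paragraph 8 remain in effect.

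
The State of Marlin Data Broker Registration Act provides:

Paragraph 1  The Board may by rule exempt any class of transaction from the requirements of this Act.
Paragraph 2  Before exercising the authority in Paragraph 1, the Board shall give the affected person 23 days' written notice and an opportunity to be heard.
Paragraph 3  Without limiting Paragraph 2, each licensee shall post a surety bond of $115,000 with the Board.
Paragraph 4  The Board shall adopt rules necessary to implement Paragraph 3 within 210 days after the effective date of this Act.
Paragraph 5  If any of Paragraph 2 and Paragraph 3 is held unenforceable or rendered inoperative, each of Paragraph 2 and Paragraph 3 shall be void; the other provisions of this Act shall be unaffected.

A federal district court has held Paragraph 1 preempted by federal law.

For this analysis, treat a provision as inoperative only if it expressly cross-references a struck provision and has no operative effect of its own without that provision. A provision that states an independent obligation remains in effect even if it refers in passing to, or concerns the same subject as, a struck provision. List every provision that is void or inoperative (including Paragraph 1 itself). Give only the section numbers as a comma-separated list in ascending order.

Paragraph 1 is struck. Paragraph 2 merely fixes the notice-and-hearing requirement for Paragraph 1; with Paragraph 1 gone it has nothing to operate on and falls away. Paragraph 5 declares Paragraph 2 and Paragraph 3 mutually dependent; since one of them has fallen, all of them are of no effect. That brings down Paragraph 3 as well. Paragraph 4 in turn depends solely on a provision now struck and likewise falls. The remainder continues in force under Paragraph 5. Only Paragraph 5 remains in effect.

1, 2, 3, 4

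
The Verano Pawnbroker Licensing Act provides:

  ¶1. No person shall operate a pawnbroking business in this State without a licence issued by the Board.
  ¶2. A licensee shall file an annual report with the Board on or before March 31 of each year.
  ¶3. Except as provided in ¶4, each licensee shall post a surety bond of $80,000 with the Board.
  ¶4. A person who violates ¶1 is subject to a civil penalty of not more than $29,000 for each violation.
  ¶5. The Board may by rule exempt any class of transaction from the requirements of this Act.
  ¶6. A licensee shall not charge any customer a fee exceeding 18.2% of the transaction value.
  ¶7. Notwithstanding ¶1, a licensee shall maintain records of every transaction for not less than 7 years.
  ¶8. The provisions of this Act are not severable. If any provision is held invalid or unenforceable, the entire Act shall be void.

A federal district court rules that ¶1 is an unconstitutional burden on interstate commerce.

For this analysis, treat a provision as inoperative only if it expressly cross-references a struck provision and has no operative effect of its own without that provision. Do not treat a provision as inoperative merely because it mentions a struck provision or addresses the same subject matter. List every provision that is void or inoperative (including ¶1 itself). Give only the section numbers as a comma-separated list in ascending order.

¶1 is struck. ¶4 merely fixes the civil penalty for violating ¶1; with ¶1 gone it has nothing to operate on and falls away. ¶8 provides that the Act is not severable, so the invalidity of any one provision voids the entire Act. No provision of the Act survives.

1, 2, 3, 4, 5, 6, 7, 8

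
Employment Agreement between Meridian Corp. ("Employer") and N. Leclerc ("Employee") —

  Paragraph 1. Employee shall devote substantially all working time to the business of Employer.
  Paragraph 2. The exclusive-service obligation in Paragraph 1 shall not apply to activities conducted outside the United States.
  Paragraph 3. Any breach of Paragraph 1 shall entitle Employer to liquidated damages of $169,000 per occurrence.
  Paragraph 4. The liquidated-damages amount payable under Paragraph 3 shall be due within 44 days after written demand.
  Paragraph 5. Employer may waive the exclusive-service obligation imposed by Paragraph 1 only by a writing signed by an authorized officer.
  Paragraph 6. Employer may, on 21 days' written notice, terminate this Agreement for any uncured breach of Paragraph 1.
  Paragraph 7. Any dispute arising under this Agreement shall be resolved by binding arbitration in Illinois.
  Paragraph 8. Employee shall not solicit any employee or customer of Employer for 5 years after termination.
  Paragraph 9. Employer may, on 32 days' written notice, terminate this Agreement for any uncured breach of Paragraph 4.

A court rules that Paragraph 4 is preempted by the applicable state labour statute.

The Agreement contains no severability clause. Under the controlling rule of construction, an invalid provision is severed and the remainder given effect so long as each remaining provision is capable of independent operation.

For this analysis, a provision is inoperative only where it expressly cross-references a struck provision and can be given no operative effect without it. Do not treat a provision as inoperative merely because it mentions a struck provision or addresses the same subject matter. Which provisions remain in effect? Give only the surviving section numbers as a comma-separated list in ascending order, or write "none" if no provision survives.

Paragraph 4 is struck. Paragraph 9 operates only by reference to Paragraph 4, so it falls with Paragraph 4. Under the stated default rule, only provisions that cannot operate independently fall away; the rest are enforced. That leaves Paragraph 1, Paragraph 2, Paragraph 3, Paragraph 5, Paragraph 6, Paragraph 7, and Paragraph 8 in effect.

1, 2, 3, 5, 6, 7, 8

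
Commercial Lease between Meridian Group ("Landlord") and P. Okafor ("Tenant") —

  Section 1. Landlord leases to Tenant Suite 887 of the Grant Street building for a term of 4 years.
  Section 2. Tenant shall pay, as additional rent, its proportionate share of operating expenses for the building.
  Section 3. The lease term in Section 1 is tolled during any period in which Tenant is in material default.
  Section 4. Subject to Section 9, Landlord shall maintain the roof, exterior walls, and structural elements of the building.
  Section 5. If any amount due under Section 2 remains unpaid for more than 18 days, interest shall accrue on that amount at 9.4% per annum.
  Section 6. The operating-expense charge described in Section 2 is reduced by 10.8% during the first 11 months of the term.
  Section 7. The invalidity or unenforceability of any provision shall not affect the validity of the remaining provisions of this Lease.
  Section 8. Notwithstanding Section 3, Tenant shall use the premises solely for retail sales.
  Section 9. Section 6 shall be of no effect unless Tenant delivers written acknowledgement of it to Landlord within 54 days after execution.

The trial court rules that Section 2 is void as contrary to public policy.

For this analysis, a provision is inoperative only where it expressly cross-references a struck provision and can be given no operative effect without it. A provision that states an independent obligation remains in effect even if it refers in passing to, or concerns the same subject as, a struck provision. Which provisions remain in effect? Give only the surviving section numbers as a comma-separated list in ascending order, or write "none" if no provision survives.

Section 2 is struck. Section 5 has no operative effect of its own apart from Section 2 and is therefore inoperative. Section 6 operates only by reference to Section 2, so it falls with Section 2. The only function of Section 9 is the acknowledgement condition for Section 6, so it cannot stand once Section 6 is removed. Although Section 4 refers to Section 9, its operative terms do not depend on Section 9, so it remains in effect. Under the severability clause in Section 7, the remaining provisions continue in force. The provisions still in force are Section 1, Section 3, Section 4, Section 7, and Section 8.

1, 3, 4, 7, 8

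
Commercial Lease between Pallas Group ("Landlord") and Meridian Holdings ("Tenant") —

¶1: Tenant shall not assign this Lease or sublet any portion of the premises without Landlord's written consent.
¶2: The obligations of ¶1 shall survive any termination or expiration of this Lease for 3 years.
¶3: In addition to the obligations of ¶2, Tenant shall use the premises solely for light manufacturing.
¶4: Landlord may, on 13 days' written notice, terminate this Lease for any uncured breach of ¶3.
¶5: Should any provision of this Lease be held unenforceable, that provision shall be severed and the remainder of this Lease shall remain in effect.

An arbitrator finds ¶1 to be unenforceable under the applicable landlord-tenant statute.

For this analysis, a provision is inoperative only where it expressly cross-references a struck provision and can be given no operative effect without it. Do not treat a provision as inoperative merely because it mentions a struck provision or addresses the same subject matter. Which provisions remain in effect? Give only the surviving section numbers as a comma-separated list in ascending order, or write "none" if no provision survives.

3, 4, 5

¶1 is struck. ¶2 has no operative effect of its own apart from ¶1 and is therefore inoperative. Although ¶3 refers to ¶2, its operative terms do not depend on ¶2, so it remains in effect. Under the severability clause in ¶5, the remaining provisions continue in force. ¶3, ¶4, and ¶5 remain in effect.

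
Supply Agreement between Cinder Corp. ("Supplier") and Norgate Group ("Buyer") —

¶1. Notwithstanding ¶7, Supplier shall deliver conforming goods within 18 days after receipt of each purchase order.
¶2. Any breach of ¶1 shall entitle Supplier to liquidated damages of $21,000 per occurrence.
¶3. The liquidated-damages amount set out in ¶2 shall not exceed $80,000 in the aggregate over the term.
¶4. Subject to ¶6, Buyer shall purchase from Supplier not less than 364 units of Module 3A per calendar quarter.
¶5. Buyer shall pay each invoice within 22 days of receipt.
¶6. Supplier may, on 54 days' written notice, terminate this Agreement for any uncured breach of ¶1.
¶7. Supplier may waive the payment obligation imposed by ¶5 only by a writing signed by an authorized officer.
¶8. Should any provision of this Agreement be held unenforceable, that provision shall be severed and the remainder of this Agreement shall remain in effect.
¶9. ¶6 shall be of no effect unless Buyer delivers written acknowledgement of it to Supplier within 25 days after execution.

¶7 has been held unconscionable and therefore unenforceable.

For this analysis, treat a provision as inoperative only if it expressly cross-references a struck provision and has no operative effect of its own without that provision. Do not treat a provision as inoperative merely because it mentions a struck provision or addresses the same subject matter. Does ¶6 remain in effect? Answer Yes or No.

¶7 is struck. Although ¶1 refers to ¶7, its operative terms do not depend on ¶7, so it remains in effect. No other provision's operative terms depend on ¶7. ¶8 is a severability clause and preserves every provision that can still be given independent effect. The provisions still in force are ¶1, ¶2, ¶3, ¶4, ¶5, ¶6, ¶8, and ¶9. ¶6 is among the surviving provisions, so the answer is yes.

Yes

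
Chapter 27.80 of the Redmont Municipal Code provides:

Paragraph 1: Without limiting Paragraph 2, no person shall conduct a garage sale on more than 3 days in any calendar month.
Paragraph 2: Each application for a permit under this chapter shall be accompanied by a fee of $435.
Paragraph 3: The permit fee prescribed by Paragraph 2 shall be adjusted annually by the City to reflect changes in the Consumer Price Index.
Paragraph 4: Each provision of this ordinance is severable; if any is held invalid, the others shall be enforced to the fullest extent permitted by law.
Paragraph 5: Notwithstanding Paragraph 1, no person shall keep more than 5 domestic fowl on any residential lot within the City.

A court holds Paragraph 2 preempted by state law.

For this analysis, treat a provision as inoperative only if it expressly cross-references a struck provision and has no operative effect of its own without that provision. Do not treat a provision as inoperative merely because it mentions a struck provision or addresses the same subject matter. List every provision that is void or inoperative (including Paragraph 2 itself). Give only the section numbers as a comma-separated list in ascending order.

2, 3

Paragraph 2 is struck. Paragraph 3 operates only by reference to Paragraph 2, so it falls with Paragraph 2. Although Paragraph 1 refers to Paragraph 2, its operative terms do not depend on Paragraph 2, so it remains in effect. Paragraph 4 is a severability clause and preserves every provision that can still be given independent effect. That leaves Paragraph 1, Paragraph 4, and Paragraph 5 in effect.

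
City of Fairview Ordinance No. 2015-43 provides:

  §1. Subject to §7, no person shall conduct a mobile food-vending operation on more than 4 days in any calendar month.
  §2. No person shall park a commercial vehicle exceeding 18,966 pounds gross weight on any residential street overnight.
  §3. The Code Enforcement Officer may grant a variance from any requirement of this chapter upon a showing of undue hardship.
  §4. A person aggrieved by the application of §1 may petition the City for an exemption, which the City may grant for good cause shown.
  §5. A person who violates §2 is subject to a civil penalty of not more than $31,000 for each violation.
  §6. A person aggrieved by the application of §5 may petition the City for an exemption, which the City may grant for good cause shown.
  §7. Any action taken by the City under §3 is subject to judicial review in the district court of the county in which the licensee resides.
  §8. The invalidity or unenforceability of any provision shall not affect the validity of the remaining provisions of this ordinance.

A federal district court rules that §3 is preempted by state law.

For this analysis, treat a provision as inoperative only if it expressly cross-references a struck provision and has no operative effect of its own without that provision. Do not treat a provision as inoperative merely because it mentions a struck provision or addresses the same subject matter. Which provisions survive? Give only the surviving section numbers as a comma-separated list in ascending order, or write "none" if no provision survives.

1, 2, 4, 5, 6, 8

§3 is struck. §7 merely fixes the judicial-review right for §3; with §3 gone it has nothing to operate on and falls away. Although §1 refers to §7, its operative terms do not depend on §7, so it remains in effect. §8 is a severability clause and preserves every provision that can still be given independent effect. The provisions still in force are §1, §2, §4, §5, §6, and §8.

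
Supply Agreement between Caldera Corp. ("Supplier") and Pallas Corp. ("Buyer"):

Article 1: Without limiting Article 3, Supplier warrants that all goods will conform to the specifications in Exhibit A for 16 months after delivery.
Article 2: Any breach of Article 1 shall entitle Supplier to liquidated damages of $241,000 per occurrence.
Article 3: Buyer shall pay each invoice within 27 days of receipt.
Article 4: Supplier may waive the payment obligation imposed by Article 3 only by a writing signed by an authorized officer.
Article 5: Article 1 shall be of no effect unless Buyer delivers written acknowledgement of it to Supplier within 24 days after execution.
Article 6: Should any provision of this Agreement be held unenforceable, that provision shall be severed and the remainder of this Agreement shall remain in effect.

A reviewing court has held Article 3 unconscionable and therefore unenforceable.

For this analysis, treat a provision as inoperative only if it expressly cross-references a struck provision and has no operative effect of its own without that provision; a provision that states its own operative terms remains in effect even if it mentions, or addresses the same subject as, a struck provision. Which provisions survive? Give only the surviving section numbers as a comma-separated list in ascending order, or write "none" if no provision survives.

Article 3 is struck. The only function of Article 4 is the waiver condition for Article 3, so it cannot stand once Article 3 is removed. Although Article 1 refers to Article 3, its operative terms do not depend on Article 3, so it remains in effect. Article 6 is a severability clause and preserves every provision that can still be given independent effect. That leaves Article 1, Article 2, Article 5, and Article 6 in effect.

1, 2, 5, 6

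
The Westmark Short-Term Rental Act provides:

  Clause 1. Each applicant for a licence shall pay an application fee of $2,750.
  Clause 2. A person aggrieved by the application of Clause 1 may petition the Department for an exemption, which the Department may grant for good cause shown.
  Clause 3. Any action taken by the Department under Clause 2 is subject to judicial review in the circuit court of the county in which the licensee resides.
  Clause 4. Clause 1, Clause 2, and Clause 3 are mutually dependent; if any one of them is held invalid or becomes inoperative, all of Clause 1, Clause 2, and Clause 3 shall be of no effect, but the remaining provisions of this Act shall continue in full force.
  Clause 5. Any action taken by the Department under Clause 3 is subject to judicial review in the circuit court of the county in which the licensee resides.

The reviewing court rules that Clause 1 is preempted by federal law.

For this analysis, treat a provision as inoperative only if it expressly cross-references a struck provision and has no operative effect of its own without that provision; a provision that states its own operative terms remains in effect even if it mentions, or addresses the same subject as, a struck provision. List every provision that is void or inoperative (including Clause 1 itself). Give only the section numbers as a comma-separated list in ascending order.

1, 2, 3, 5

Clause 1 is struck. Clause 2 operates only by reference to Clause 1, so it falls with Clause 1. Clause 3 operates only by reference to Clause 2, so it falls with Clause 2. Clause 5 merely fixes the judicial-review right for Clause 3; with Clause 3 gone it has nothing to operate on and falls away. Clause 4 declares Clause 1, Clause 2, and Clause 3 mutually dependent; since one of them has fallen, all of them are of no effect. The remainder continues in force under Clause 4. Only Clause 4 remains in effect.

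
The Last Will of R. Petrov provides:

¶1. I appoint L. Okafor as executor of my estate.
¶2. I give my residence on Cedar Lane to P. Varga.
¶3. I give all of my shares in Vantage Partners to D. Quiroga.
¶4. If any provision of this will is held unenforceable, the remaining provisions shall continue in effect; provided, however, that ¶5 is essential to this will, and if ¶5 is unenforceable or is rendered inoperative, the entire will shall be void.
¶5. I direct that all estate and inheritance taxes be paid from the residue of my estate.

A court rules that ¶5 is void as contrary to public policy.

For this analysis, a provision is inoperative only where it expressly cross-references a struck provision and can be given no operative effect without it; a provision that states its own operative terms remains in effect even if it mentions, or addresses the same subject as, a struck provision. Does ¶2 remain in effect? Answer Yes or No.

¶5 is struck. No other provision's operative terms depend on ¶5. ¶4 makes ¶5 an essential term, and ¶5 is the provision held invalid; under ¶4, the entire will is therefore void. No provision of the will survives. ¶2 is among the inoperative provisions, so the answer is no.

No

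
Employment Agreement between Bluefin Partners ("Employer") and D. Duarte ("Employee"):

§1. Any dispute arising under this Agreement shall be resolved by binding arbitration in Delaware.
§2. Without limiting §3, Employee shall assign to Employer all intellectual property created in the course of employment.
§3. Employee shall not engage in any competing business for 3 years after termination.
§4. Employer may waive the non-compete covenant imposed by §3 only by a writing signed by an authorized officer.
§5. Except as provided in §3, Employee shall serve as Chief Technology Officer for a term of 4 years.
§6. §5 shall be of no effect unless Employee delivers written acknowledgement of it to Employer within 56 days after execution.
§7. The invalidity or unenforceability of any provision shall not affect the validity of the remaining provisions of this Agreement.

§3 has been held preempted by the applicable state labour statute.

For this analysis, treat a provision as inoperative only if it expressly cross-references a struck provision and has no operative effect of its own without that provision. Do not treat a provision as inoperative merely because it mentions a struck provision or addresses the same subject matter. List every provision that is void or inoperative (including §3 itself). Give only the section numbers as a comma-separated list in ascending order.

3, 4

§3 is struck. The only function of §4 is the waiver condition for §3, so it cannot stand once §3 is removed. Although §5 refers to §3, its operative terms do not depend on §3, so it remains in effect. §2 mentions §3 but its own obligation stands independently of §3, so §2 is not affected. §7 is a severability clause and preserves every provision that can still be given independent effect. The provisions still in force are §1, §2, §5, §6, and §7.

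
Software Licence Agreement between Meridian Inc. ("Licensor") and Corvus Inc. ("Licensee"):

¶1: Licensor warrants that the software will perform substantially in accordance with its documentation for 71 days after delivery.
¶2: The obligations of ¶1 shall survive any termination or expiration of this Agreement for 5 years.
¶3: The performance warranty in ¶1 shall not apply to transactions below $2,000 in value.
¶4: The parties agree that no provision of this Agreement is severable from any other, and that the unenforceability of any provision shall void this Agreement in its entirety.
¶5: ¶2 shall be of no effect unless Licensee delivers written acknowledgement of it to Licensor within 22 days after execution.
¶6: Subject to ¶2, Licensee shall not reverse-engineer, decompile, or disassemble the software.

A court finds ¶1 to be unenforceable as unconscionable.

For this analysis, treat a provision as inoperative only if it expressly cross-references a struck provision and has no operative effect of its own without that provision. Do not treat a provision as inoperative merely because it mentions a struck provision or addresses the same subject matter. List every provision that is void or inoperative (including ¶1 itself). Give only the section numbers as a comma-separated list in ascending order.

1, 2, 3, 4, 5, 6

¶1 is struck. ¶2 operates only by reference to ¶1, so it falls with ¶1. The whole of ¶3 is the carve-out from the performance warranty, defined by reference to ¶1, so ¶3 cannot stand once ¶1 is removed. ¶5 has no operative effect of its own apart from ¶2 and is therefore inoperative. ¶4 provides that the Agreement is not severable, so the invalidity of any one provision voids the entire Agreement. No provision of the Agreement survives.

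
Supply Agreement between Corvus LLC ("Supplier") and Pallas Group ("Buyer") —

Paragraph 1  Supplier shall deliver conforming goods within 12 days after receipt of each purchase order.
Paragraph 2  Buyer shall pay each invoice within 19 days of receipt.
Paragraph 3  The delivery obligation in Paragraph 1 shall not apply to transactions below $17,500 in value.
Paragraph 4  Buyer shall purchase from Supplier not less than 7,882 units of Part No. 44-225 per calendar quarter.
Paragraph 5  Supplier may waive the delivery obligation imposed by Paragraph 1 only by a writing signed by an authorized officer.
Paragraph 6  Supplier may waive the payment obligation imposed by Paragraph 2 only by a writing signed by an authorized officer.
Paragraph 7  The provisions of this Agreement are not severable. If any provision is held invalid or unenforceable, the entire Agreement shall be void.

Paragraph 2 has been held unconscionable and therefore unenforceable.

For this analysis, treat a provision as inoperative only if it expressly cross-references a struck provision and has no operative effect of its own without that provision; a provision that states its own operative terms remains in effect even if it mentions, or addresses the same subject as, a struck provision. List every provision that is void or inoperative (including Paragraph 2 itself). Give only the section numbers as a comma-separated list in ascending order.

1, 2, 3, 4, 5, 6, 7

Paragraph 2 is struck. Paragraph 6 merely fixes the waiver condition for Paragraph 2; with Paragraph 2 gone it has nothing to operate on and falls away. Paragraph 7 provides that the Agreement is not severable, so the invalidity of any one provision voids the entire Agreement. No provision of the Agreement survives.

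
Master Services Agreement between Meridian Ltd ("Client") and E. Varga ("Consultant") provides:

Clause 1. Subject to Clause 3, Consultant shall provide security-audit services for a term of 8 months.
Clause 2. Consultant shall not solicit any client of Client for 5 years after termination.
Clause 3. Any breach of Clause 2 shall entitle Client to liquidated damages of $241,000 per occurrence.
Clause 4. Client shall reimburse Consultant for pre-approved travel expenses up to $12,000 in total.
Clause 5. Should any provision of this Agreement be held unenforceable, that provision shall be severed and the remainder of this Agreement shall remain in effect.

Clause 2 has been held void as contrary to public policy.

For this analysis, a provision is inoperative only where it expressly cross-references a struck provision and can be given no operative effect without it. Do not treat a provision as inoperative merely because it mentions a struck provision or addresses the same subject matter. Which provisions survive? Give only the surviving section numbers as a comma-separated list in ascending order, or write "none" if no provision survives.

Clause 2 is struck. Clause 3 operates only by reference to Clause 2, so it falls with Clause 2. Clause 1 mentions Clause 3 but its own obligation stands independently of Clause 3, so Clause 1 is not affected. Clause 5 is a severability clause and preserves every provision that can still be given independent effect. That leaves Clause 1, Clause 4, and Clause 5 in effect.

1, 4, 5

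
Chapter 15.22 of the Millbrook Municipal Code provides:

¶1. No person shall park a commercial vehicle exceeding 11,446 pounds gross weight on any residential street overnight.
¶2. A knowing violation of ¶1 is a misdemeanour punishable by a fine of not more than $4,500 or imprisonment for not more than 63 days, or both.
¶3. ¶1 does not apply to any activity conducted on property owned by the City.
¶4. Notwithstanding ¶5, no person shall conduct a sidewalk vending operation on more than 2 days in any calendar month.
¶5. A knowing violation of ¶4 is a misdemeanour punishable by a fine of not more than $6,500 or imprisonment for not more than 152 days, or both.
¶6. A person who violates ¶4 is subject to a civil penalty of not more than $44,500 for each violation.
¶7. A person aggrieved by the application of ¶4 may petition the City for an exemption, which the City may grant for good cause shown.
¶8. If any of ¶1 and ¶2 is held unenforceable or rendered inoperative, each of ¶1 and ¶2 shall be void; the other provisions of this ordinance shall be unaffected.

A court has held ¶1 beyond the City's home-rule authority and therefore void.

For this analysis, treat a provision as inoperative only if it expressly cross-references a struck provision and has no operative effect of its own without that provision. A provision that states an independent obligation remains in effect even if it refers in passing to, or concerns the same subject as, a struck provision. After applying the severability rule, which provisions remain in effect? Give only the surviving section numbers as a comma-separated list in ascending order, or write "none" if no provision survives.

¶1 is struck. The only function of ¶2 is the criminal penalty for violating ¶1, so it cannot stand once ¶1 is removed. ¶3 has no operative effect of its own apart from ¶1 and is therefore inoperative. ¶8 declares ¶1 and ¶2 mutually dependent; since one of them has fallen, all of them are of no effect. The remainder continues in force under ¶8. The provisions still in force are ¶4, ¶5, ¶6, ¶7, and ¶8.

4, 5, 6, 7, 8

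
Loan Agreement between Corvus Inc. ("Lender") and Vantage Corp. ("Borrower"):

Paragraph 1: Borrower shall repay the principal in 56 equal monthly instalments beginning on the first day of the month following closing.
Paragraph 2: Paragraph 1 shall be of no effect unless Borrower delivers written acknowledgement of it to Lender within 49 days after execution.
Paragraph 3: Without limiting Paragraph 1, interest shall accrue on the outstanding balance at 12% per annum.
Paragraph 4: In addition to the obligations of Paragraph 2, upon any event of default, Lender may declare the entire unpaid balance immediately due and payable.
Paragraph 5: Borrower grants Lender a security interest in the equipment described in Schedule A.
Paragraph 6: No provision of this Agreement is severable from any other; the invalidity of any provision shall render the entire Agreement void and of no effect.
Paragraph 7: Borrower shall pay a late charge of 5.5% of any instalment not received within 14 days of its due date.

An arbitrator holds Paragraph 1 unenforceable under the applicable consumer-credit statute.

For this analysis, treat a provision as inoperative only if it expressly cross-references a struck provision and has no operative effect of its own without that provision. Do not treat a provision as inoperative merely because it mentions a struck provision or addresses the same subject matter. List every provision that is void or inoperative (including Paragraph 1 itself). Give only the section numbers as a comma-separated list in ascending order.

1, 2, 3, 4, 5, 6, 7

Paragraph 1 is struck. Paragraph 2 has no operative effect of its own apart from Paragraph 1 and is therefore inoperative. Paragraph 6 provides that the Agreement is not severable, so the invalidity of any one provision voids the entire Agreement. No provision of the Agreement survives.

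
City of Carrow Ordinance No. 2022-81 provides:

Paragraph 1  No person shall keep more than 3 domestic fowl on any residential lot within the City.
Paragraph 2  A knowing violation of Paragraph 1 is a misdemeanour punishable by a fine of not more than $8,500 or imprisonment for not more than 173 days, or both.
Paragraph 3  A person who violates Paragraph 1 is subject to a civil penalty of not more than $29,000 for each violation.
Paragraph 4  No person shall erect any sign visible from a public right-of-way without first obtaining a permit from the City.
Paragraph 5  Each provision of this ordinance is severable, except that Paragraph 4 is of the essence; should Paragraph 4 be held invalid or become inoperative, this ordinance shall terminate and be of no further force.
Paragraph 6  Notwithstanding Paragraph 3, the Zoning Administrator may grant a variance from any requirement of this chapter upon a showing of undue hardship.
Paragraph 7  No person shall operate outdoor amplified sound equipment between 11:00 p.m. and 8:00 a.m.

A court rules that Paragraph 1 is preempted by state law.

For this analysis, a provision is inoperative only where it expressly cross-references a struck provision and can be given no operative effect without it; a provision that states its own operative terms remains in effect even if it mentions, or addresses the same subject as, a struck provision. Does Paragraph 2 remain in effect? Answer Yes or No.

Paragraph 1 is struck. The only function of Paragraph 2 is the criminal penalty for violating Paragraph 1, so it cannot stand once Paragraph 1 is removed. Paragraph 3 operates only by reference to Paragraph 1, so it falls with Paragraph 1. Paragraph 6 mentions Paragraph 3 but its own obligation stands independently of Paragraph 3, so Paragraph 6 is not affected. Paragraph 5 makes Paragraph 4 an essential term, but Paragraph 4 is unaffected, so the severability proviso in Paragraph 5 preserves the remaining provisions. The provisions still in force are Paragraph 4, Paragraph 5, Paragraph 6, and Paragraph 7. Paragraph 2 is among the inoperative provisions, so the answer is no.

No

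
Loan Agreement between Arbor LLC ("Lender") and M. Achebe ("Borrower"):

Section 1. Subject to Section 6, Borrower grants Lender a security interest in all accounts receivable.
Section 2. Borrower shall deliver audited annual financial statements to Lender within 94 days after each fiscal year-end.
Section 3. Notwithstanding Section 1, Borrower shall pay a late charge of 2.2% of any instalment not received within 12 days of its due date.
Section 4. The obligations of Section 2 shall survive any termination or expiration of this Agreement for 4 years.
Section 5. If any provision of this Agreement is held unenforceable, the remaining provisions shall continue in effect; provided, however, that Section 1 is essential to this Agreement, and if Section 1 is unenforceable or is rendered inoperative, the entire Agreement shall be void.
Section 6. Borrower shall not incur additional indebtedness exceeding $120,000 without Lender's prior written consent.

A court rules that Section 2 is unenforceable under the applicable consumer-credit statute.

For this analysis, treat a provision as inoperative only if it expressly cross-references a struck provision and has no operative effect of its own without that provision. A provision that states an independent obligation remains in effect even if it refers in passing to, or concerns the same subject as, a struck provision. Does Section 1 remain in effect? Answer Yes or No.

Yes

Section 2 is struck. Section 4 has no operative effect of its own apart from Section 2 and is therefore inoperative. Section 5 makes Section 1 an essential term, but Section 1 is unaffected, so the severability proviso in Section 5 preserves the remaining provisions. That leaves Section 1, Section 3, Section 5, and Section 6 in effect. Section 1 is among the surviving provisions, so the answer is yes.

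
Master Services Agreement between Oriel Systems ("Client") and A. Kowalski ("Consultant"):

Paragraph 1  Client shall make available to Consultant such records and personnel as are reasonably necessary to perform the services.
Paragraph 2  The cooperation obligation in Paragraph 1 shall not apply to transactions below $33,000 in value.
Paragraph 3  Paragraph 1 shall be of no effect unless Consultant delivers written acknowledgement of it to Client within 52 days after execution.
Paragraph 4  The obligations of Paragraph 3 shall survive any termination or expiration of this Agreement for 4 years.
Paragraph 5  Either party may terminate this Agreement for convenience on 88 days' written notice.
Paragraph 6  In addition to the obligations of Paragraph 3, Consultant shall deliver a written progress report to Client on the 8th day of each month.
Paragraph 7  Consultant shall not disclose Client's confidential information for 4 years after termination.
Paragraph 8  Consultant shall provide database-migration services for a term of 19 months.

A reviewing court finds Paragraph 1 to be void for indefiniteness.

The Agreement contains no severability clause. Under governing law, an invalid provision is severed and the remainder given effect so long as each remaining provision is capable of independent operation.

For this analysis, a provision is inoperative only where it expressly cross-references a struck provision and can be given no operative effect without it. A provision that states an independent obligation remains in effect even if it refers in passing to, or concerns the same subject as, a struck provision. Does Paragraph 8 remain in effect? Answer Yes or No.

Yes

Paragraph 1 is struck. Paragraph 2 has no operative effect of its own apart from Paragraph 1 and is therefore inoperative. Paragraph 3 merely fixes the acknowledgement condition for Paragraph 1; with Paragraph 1 gone it has nothing to operate on and falls away. Paragraph 4 merely fixes the survival period for Paragraph 3; with Paragraph 3 gone it has nothing to operate on and falls away. Although Paragraph 6 refers to Paragraph 3, its operative terms do not depend on Paragraph 3, so it remains in effect. With no severability clause, the stated default rule severs what cannot stand and enforces each remaining provision that can operate on its own. Paragraph 5, Paragraph 6, Paragraph 7, and Paragraph 8 remain in effect. Paragraph 8 is among the surviving provisions, so the answer is yes.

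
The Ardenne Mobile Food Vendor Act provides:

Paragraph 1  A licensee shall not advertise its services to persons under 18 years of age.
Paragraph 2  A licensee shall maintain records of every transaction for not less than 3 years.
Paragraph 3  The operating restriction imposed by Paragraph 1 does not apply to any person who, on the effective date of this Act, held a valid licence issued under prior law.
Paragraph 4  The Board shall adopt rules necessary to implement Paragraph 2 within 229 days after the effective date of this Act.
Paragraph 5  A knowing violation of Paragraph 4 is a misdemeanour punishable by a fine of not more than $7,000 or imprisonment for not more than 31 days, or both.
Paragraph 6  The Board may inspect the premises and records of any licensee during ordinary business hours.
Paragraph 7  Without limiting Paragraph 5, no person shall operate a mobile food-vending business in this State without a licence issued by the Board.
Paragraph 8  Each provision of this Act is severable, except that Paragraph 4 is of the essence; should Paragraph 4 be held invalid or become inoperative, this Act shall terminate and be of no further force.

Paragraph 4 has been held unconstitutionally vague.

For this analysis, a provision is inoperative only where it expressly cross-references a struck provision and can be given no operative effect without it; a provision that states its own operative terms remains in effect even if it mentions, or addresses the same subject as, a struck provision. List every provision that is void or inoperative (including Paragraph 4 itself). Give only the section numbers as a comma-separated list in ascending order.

1, 2, 3, 4, 5, 6, 7, 8

Paragraph 4 is struck. Paragraph 5 has no operative effect of its own apart from Paragraph 4 and is therefore inoperative. Paragraph 8 makes Paragraph 4 an essential term, and Paragraph 4 is the provision held invalid; under Paragraph 8, the entire Act is therefore void. No provision of the Act survives.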